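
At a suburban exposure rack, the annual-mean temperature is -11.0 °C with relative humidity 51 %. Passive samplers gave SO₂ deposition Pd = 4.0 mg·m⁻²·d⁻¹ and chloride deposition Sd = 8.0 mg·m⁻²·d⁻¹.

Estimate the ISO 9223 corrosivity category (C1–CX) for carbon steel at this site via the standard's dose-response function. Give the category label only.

C2

carbon steel: temperature factor f = +0.150·(-21.0) = -3.1500
  sulphur-dioxide contribution → 0.4325 μm/a
  chloride contribution → 1.283 μm/a
  total first-year rate 1.716 μm/a
ISO 9223 Table 2 (carbon steel): 1.3 < 1.72 ≤ 25 μm/a ⇒ C2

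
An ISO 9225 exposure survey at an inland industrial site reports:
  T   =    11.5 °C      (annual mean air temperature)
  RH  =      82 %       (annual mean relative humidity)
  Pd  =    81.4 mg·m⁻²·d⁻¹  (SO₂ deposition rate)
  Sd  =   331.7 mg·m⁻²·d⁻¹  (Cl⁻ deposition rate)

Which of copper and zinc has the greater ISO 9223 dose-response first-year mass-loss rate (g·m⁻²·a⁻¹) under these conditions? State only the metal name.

zinc

copper: f(T) = -0.080·(T−10) [T>10 °C] = -0.1200
  sulphur-dioxide contribution → 1.862 μm/a
  chloride contribution → 1.652 μm/a
  ⇒ r_corr(copper) = 3.515 μm/a
  mass loss = 3.515 μm/a × 8.96 g/cm³ = 31.49 g·m⁻²·a⁻¹
zinc: f(T) = -0.071·(T−10) [T>10 °C] = -0.1065
  sulphur-dioxide contribution → 3.493 μm/a
  chloride contribution → 2.451 μm/a
  total first-year rate 5.943 μm/a
  mass loss = 5.943 μm/a × 7.14 g/cm³ = 42.44 g·m⁻²·a⁻¹
Ordering by g·m⁻²·a⁻¹: zinc (42.4) > copper (31.5)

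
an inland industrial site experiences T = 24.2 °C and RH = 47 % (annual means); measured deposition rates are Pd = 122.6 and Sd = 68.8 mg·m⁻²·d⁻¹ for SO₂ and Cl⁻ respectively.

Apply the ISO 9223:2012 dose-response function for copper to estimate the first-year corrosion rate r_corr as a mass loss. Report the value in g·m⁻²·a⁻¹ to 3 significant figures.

copper: temperature factor f = -0.080·(14.2) = -1.1360
  sulphur-dioxide contribution → 0.09511 μm/a
  chloride contribution → 0.5711 μm/a
  total first-year rate 0.6662 μm/a
Convert to mass loss: 0.6662 μm/a × 8.96 g/cm³ = 5.969 g·m⁻²·a⁻¹

r_corr = 5.97 g·m⁻²·a⁻¹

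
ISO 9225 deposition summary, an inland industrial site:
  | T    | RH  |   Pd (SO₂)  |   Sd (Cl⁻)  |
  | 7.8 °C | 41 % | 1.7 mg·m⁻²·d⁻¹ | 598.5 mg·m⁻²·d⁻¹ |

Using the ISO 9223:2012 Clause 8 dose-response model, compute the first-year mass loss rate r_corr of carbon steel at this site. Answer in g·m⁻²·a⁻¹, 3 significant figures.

carbon steel: temperature factor f = +0.150·(-2.2) = -0.3300
  sulphur-dioxide contribution → 3.807 μm/a
  chloride contribution → 28.41 μm/a
  ⇒ r_corr(carbon steel) = 32.22 μm/a
Convert to mass loss: 32.22 μm/a × 7.85 g/cm³ = 252.9 g·m⁻²·a⁻¹

r_corr = 253 g·m⁻²·a⁻¹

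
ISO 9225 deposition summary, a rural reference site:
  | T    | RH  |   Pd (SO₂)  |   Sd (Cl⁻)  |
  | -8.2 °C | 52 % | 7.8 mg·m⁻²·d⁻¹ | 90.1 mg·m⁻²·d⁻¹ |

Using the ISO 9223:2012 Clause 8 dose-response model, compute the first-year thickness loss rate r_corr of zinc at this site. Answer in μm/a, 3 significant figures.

zinc: f(T) = +0.038·(T−10) [T≤10 °C] = -0.6916
  SO₂ term: 0.0129·7.8^0.44·exp(0.046·52-0.6916) = 0.1744
  Sd branch = 0.0175·Sd^0.57·e^(0.008·RH+0.085·T) = 0.1719 μm/a
  sum: 0.1744 + 0.1719 → r_corr = 0.3463 μm/a

r_corr = 0.346 μm/a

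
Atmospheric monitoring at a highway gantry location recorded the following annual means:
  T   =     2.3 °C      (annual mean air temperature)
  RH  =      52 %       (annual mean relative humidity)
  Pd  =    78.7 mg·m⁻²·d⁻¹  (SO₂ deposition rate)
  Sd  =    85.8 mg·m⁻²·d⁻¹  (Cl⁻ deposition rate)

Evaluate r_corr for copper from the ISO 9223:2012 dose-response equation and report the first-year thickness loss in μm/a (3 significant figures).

r_corr = 0.383 μm/a

copper: temperature factor f = +0.126·(-7.7) = -0.9702
  SO₂ term: 0.0053·78.7^0.26·exp(0.059·52-0.9702) = 0.1344
  Cl⁻ term: 0.01025·85.8^0.27·exp(0.036·52+0.049·2.3) = 0.2481
  sum: 0.1344 + 0.2481 → r_corr = 0.3825 μm/a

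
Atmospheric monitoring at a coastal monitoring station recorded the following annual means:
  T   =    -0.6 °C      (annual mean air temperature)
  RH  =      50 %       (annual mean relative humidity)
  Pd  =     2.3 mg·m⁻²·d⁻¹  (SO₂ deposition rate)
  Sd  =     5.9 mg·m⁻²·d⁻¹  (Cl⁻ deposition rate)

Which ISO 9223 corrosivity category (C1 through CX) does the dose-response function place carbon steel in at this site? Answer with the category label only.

carbon steel: T≤10 °C ⇒ hinge +0.150·(-0.6−10) = -1.5900
  sulphur-dioxide contribution → 1.513 μm/a
  chloride contribution → 1.558 μm/a
  ⇒ r_corr(carbon steel) = 3.071 μm/a
Category bounds: 1.3…25 μm/a bracket r_corr ⇒ C2

C2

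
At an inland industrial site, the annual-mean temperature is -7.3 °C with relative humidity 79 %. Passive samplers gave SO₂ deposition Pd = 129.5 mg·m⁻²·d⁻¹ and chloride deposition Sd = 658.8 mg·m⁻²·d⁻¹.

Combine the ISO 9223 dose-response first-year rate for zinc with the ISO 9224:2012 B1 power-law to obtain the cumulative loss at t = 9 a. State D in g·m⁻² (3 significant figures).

D(9) = 122 g·m⁻²

zinc: temperature factor f = +0.038·(-17.3) = -0.6574
  Pd branch = 0.0129·Pd^0.44·e^(0.046·RH+f) = 2.151 μm/a
  Cl⁻ term: 0.0175·658.8^0.57·exp(0.008·79+0.085·-7.3) = 0.7157
  r_corr = 2.151 + 0.7157 = 2.867 μm/a
ISO 9224: D(t) = r_corr · t^b with b = 0.813 (zinc, B1)
  D(9) = 2.867 × 9^0.813 = 2.867 × 5.968 = 17.11 μm
  Mass loss = 17.11 μm × 7.14 g/cm³ = 122.2 g·m⁻²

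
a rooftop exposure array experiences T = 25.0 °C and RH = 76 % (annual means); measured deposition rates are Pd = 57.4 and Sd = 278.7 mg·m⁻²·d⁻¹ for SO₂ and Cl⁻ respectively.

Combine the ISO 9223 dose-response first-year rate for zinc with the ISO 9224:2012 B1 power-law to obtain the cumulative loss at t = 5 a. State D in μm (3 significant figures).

zinc: temperature factor f = -0.071·(15.0) = -1.0650
  SO₂ term: 0.0129·57.4^0.44·exp(0.046·76-1.0650) = 0.8715
  Cl⁻ term: 0.0175·278.7^0.57·exp(0.008·76+0.085·25.0) = 6.663
  r_corr = 0.8715 + 6.663 = 7.535 μm/a
Long-term exponent b (ISO 9224 Table 2, B1) = 0.813
  D(5) = 7.535 × 5^0.813 = 7.535 × 3.701 = 27.88 μm

D(5) = 27.9 μm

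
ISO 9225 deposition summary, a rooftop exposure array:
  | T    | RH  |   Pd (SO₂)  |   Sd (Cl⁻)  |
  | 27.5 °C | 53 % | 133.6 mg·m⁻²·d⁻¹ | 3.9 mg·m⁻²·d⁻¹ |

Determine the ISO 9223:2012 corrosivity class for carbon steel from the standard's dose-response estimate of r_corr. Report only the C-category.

C3

carbon steel: temperature factor f = -0.054·(17.5) = -0.9450
  sulphur-dioxide contribution → 25.31 μm/a
  chloride contribution → 4.096 μm/a
  total first-year rate 29.41 μm/a
29.4 μm/a falls in (25, 50] for carbon steel → category C3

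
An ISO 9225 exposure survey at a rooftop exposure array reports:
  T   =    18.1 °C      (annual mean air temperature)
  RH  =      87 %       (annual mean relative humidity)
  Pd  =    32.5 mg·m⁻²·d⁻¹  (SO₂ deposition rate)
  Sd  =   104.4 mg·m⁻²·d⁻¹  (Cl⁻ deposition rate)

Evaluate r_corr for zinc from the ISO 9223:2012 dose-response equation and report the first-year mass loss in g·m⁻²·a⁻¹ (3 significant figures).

zinc: f(T) = -0.071·(T−10) [T>10 °C] = -0.5751
  sulphur-dioxide contribution → 1.837 μm/a
  chloride contribution → 2.313 μm/a
  total first-year rate 4.15 μm/a
Convert to mass loss: 4.15 μm/a × 7.14 g/cm³ = 29.63 g·m⁻²·a⁻¹

r_corr = 29.6 g·m⁻²·a⁻¹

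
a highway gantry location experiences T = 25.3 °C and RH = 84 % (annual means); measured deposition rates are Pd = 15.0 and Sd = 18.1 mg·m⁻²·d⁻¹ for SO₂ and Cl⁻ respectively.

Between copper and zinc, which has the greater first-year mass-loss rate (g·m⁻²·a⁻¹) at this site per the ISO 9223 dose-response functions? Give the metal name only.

copper: T>10 °C ⇒ hinge -0.080·(25.3−10) = -1.2240
  Pd branch = 0.0053·Pd^0.26·e^(0.059·RH+f) = 0.4476 μm/a
  Sd branch = 0.01025·Sd^0.27·e^(0.036·RH+0.049·T) = 1.592 μm/a
  r_corr = 0.4476 + 1.592 = 2.04 μm/a
  mass loss = 2.04 μm/a × 8.96 g/cm³ = 18.28 g·m⁻²·a⁻¹
zinc: temperature factor f = -0.071·(15.3) = -1.0863
  Pd branch = 0.0129·Pd^0.44·e^(0.046·RH+f) = 0.683 μm/a
  Sd branch = 0.0175·Sd^0.57·e^(0.008·RH+0.085·T) = 1.534 μm/a
  sum: 0.683 + 1.534 → r_corr = 2.217 μm/a
  mass loss = 2.217 μm/a × 7.14 g/cm³ = 15.83 g·m⁻²·a⁻¹
Ordering by g·m⁻²·a⁻¹: copper (18.3) > zinc (15.8)

copper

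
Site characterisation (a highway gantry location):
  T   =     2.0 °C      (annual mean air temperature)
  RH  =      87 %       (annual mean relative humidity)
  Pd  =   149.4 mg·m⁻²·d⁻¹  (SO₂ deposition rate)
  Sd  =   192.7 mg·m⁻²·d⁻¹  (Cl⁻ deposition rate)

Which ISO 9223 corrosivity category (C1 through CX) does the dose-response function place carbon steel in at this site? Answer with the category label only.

carbon steel: T≤10 °C ⇒ hinge +0.150·(2.0−10) = -1.2000
  sulphur-dioxide contribution → 41.04 μm/a
  chloride contribution → 50.91 μm/a
  total first-year rate 91.95 μm/a
91.9 μm/a falls in (80, 200] for carbon steel → category C5

C5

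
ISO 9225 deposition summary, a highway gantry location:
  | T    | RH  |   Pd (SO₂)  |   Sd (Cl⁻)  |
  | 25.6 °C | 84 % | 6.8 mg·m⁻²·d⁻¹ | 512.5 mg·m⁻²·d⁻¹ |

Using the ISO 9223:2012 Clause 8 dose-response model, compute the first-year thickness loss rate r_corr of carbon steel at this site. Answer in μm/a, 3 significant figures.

carbon steel: T>10 °C ⇒ hinge -0.054·(25.6−10) = -0.8424
  Pd branch = 1.77·Pd^0.52·e^(0.02·RH+f) = 11.08 μm/a
  Sd branch = 0.102·Sd^0.62·e^(0.033·RH+0.04·T) = 217.4 μm/a
  r_corr = 11.08 + 217.4 = 228.4 μm/a

r_corr = 228 μm/a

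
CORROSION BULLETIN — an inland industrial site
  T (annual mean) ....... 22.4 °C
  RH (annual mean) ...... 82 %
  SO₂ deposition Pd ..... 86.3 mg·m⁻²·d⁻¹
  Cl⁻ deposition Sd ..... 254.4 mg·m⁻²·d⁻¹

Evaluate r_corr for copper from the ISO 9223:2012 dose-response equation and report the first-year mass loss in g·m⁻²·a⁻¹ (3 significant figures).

copper: f(T) = -0.080·(T−10) [T>10 °C] = -0.9920
  sulphur-dioxide contribution → 0.7906 μm/a
  chloride contribution → 2.624 μm/a
  total first-year rate 3.414 μm/a
Convert to mass loss: 3.414 μm/a × 8.96 g/cm³ = 30.59 g·m⁻²·a⁻¹

r_corr = 30.6 g·m⁻²·a⁻¹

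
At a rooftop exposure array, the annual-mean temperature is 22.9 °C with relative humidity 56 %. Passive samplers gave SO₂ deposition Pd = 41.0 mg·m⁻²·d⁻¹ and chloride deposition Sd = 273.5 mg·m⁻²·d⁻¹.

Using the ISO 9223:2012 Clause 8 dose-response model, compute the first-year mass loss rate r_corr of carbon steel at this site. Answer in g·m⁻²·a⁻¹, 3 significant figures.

carbon steel: T>10 °C ⇒ hinge -0.054·(22.9−10) = -0.6966
  Pd branch = 1.77·Pd^0.52·e^(0.02·RH+f) = 18.64 μm/a
  Sd branch = 0.102·Sd^0.62·e^(0.033·RH+0.04·T) = 52.47 μm/a
  sum: 18.64 + 52.47 → r_corr = 71.11 μm/a
Convert to mass loss: 71.11 μm/a × 7.85 g/cm³ = 558.2 g·m⁻²·a⁻¹

r_corr = 558 g·m⁻²·a⁻¹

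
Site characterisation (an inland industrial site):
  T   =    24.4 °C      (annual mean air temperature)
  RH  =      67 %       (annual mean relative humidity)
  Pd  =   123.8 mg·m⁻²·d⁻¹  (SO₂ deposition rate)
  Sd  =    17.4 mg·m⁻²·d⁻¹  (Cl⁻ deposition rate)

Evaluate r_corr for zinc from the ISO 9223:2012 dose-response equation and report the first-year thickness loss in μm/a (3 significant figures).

zinc: temperature factor f = -0.071·(14.4) = -1.0224
  Pd branch = 0.0129·Pd^0.44·e^(0.046·RH+f) = 0.8431 μm/a
  Cl⁻ term: 0.0175·17.4^0.57·exp(0.008·67+0.085·24.4) = 1.212
  sum: 0.8431 + 1.212 → r_corr = 2.056 μm/a

r_corr = 2.06 μm/a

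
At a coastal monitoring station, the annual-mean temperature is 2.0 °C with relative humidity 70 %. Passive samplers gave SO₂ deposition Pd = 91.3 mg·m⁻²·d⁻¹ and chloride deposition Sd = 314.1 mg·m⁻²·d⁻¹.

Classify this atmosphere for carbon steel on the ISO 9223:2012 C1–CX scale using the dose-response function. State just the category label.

carbon steel: temperature factor f = +0.150·(-8.0) = -1.2000
  sulphur-dioxide contribution → 22.61 μm/a
  chloride contribution → 39.33 μm/a
  total first-year rate 61.94 μm/a
Category bounds: 50…80 μm/a bracket r_corr ⇒ C4

C4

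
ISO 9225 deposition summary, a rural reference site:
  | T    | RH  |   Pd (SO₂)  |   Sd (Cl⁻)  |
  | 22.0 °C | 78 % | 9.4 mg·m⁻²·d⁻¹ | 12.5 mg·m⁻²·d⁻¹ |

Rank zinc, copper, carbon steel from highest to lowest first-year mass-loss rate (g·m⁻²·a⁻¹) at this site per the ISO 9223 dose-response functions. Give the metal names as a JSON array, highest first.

zinc: f(T) = -0.071·(T−10) [T>10 °C] = -0.8520
  Pd branch = 0.0129·Pd^0.44·e^(0.046·RH+f) = 0.5333 μm/a
  Sd branch = 0.0175·Sd^0.57·e^(0.008·RH+0.085·T) = 0.8941 μm/a
  sum: 0.5333 + 0.8941 → r_corr = 1.427 μm/a
  mass loss = 1.427 μm/a × 7.14 g/cm³ = 10.19 g·m⁻²·a⁻¹
copper: f(T) = -0.080·(T−10) [T>10 °C] = -0.9600
  Pd branch = 0.0053·Pd^0.26·e^(0.059·RH+f) = 0.3622 μm/a
  Cl⁻ term: 0.01025·12.5^0.27·exp(0.036·78+0.049·22.0) = 0.9875
  r_corr = 0.3622 + 0.9875 = 1.35 μm/a
  mass loss = 1.35 μm/a × 8.96 g/cm³ = 12.09 g·m⁻²·a⁻¹
carbon steel: T>10 °C ⇒ hinge -0.054·(22.0−10) = -0.6480
  Pd branch = 1.77·Pd^0.52·e^(0.02·RH+f) = 14.13 μm/a
  Cl⁻ term: 0.102·12.5^0.62·exp(0.033·78+0.04·22.0) = 15.44
  sum: 14.13 + 15.44 → r_corr = 29.57 μm/a
  mass loss = 29.57 μm/a × 7.85 g/cm³ = 232.1 g·m⁻²·a⁻¹
Ordering by g·m⁻²·a⁻¹: carbon steel (232) > copper (12.1) > zinc (10.2)

["carbon steel", "copper", "zinc"]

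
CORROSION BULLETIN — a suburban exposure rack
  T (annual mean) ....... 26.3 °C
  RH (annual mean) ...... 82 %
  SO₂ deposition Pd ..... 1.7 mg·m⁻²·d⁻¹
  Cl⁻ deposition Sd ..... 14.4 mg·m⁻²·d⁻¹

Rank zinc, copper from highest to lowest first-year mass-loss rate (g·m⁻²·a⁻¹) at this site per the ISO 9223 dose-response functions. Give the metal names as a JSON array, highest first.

["copper", "zinc"]

zinc: T>10 °C ⇒ hinge -0.071·(26.3−10) = -1.1573
  Pd branch = 0.0129·Pd^0.44·e^(0.046·RH+f) = 0.2226 μm/a
  Sd branch = 0.0175·Sd^0.57·e^(0.008·RH+0.085·T) = 1.442 μm/a
  r_corr = 0.2226 + 1.442 = 1.665 μm/a
  mass loss = 1.665 μm/a × 7.14 g/cm³ = 11.89 g·m⁻²·a⁻¹
copper: temperature factor f = -0.080·(16.3) = -1.3040
  Pd branch = 0.0053·Pd^0.26·e^(0.059·RH+f) = 0.2084 μm/a
  Sd branch = 0.01025·Sd^0.27·e^(0.036·RH+0.049·T) = 1.463 μm/a
  sum: 0.2084 + 1.463 → r_corr = 1.671 μm/a
  mass loss = 1.671 μm/a × 8.96 g/cm³ = 14.97 g·m⁻²·a⁻¹
Ordering by g·m⁻²·a⁻¹: copper (15) > zinc (11.9)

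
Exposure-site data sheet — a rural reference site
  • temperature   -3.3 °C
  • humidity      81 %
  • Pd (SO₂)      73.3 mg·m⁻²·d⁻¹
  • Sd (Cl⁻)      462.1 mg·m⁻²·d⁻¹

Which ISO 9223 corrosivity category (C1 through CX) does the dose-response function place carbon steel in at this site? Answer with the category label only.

carbon steel: f(T) = +0.150·(T−10) [T≤10 °C] = -1.9950
  Pd branch = 1.77·Pd^0.52·e^(0.02·RH+f) = 11.35 μm/a
  Cl⁻ term: 0.102·462.1^0.62·exp(0.033·81+0.04·-3.3) = 58.11
  sum: 11.35 + 58.11 → r_corr = 69.46 μm/a
ISO 9223 Table 2 (carbon steel): 50 < 69.5 ≤ 80 μm/a ⇒ C4

C4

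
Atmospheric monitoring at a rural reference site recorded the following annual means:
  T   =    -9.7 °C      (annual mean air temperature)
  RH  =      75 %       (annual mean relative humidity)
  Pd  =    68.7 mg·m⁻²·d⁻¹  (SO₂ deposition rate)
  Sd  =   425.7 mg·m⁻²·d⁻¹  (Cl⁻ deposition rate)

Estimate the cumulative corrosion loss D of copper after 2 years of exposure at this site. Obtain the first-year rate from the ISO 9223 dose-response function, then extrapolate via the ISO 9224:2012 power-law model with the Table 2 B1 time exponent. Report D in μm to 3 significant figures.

copper: temperature factor f = +0.126·(-19.7) = -2.4822
  SO₂ term: 0.0053·68.7^0.26·exp(0.059·75-2.4822) = 0.1111
  Sd branch = 0.01025·Sd^0.27·e^(0.036·RH+0.049·T) = 0.4861 μm/a
  r_corr = 0.1111 + 0.4861 = 0.5972 μm/a
Power-law: D(2) = r_corr · 2^0.667
  D(2) = 0.5972 × 2^0.667 = 0.5972 × 1.588 = 0.9482 μm

D(2) = 0.948 μm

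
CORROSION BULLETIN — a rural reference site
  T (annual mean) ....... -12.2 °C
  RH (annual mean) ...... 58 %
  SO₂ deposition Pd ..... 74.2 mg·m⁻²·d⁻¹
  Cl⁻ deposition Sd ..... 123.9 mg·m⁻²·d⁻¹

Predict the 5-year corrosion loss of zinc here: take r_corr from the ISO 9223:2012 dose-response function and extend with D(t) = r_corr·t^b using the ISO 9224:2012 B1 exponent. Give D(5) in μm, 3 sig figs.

zinc: f(T) = +0.038·(T−10) [T≤10 °C] = -0.8436
  sulphur-dioxide contribution → 0.532 μm/a
  chloride contribution → 0.1539 μm/a
  total first-year rate 0.6859 μm/a
Long-term exponent b (ISO 9224 Table 2, B1) = 0.813
  D(5) = 0.6859 × 5^0.813 = 0.6859 × 3.701 = 2.538 μm

D(5) = 2.54 μm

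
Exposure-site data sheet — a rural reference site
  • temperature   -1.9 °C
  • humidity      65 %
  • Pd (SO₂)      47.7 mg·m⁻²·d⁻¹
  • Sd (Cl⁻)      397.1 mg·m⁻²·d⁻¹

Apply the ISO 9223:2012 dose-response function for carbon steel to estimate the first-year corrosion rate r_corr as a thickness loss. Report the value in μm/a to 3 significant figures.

carbon steel: T≤10 °C ⇒ hinge +0.150·(-1.9−10) = -1.7850
  Pd branch = 1.77·Pd^0.52·e^(0.02·RH+f) = 8.131 μm/a
  Cl⁻ term: 0.102·397.1^0.62·exp(0.033·65+0.04·-1.9) = 33
  sum: 8.131 + 33 → r_corr = 41.13 μm/a

r_corr = 41.1 μm/a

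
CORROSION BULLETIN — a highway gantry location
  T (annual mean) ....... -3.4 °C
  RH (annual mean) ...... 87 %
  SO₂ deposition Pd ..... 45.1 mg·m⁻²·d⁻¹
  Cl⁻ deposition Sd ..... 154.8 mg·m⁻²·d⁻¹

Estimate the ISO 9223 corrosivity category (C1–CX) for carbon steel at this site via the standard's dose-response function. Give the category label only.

carbon steel: f(T) = +0.150·(T−10) [T≤10 °C] = -2.0100
  sulphur-dioxide contribution → 9.792 μm/a
  chloride contribution → 35.81 μm/a
  total first-year rate 45.61 μm/a
Category bounds: 25…50 μm/a bracket r_corr ⇒ C3

C3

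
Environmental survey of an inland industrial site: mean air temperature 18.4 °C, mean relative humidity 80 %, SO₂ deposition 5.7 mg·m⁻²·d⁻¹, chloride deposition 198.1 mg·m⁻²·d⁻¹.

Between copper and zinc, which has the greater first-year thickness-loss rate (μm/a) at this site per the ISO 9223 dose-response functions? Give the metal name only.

copper: temperature factor f = -0.080·(8.4) = -0.6720
  SO₂ term: 0.0053·5.7^0.26·exp(0.059·80-0.6720) = 0.4773
  Cl⁻ term: 0.01025·198.1^0.27·exp(0.036·80+0.049·18.4) = 1.876
  sum: 0.4773 + 1.876 → r_corr = 2.353 μm/a
zinc: T>10 °C ⇒ hinge -0.071·(18.4−10) = -0.5964
  SO₂ term: 0.0129·5.7^0.44·exp(0.046·80-0.5964) = 0.6058
  Sd branch = 0.0175·Sd^0.57·e^(0.008·RH+0.085·T) = 3.232 μm/a
  sum: 0.6058 + 3.232 → r_corr = 3.838 μm/a
Ordering by μm/a: zinc (3.84) > copper (2.35)

zinc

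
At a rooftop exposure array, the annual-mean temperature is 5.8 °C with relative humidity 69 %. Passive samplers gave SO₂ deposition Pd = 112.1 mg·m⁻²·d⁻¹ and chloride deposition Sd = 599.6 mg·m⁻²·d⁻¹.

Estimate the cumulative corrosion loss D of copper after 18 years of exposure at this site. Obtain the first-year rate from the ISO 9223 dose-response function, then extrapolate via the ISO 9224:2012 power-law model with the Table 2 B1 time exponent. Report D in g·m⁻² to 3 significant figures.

copper: temperature factor f = +0.126·(-4.2) = -0.5292
  sulphur-dioxide contribution → 0.6242 μm/a
  chloride contribution → 0.9182 μm/a
  total first-year rate 1.542 μm/a
Long-term exponent b (ISO 9224 Table 2, B1) = 0.667
  D(18) = 1.542 × 18^0.667 = 1.542 × 6.875 = 10.6 μm
  Mass loss = 10.6 μm × 8.96 g/cm³ = 95.02 g·m⁻²

D(18) = 95.0 g·m⁻²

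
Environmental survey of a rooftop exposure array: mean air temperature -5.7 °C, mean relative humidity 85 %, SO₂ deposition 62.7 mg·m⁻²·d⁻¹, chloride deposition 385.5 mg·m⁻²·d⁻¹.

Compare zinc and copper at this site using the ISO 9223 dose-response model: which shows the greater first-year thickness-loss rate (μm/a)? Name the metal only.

zinc: temperature factor f = +0.038·(-15.7) = -0.5966
  Pd branch = 0.0129·Pd^0.44·e^(0.046·RH+f) = 2.19 μm/a
  Cl⁻ term: 0.0175·385.5^0.57·exp(0.008·85+0.085·-5.7) = 0.6338
  sum: 2.19 + 0.6338 → r_corr = 2.824 μm/a
copper: temperature factor f = +0.126·(-15.7) = -1.9782
  SO₂ term: 0.0053·62.7^0.26·exp(0.059·85-1.9782) = 0.3239
  Cl⁻ term: 0.01025·385.5^0.27·exp(0.036·85+0.049·-5.7) = 0.8253
  r_corr = 0.3239 + 0.8253 = 1.149 μm/a
Ordering by μm/a: zinc (2.82) > copper (1.15)

zinc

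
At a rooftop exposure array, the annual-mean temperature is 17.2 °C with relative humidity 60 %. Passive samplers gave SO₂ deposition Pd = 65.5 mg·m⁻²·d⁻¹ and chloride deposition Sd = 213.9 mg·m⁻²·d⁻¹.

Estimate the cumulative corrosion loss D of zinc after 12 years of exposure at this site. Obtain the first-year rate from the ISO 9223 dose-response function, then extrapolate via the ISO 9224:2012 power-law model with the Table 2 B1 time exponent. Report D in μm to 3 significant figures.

zinc: f(T) = -0.071·(T−10) [T>10 °C] = -0.5112
  SO₂ term: 0.0129·65.5^0.44·exp(0.046·60-0.5112) = 0.7698
  Sd branch = 0.0175·Sd^0.57·e^(0.008·RH+0.085·T) = 2.598 μm/a
  r_corr = 0.7698 + 2.598 = 3.368 μm/a
Long-term exponent b (ISO 9224 Table 2, B1) = 0.813
  D(12) = 3.368 × 12^0.813 = 3.368 × 7.54 = 25.39 μm

D(12) = 25.4 μm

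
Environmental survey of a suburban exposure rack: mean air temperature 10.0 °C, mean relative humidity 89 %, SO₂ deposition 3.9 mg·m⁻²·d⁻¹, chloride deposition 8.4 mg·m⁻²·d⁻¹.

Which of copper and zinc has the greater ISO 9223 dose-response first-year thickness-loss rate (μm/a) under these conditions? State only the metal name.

copper: f(T) = +0.126·(T−10) [T≤10 °C] = +0.0000
  SO₂ term: 0.0053·3.9^0.26·exp(0.059·89+0.0000) = 1.44
  Sd branch = 0.01025·Sd^0.27·e^(0.036·RH+0.049·T) = 0.7321 μm/a
  r_corr = 1.44 + 0.7321 = 2.172 μm/a
zinc: temperature factor f = +0.038·(0.0) = +0.0000
  SO₂ term: 0.0129·3.9^0.44·exp(0.046·89+0.0000) = 1.408
  Sd branch = 0.0175·Sd^0.57·e^(0.008·RH+0.085·T) = 0.2807 μm/a
  r_corr = 1.408 + 0.2807 = 1.689 μm/a
Ordering by μm/a: copper (2.17) > zinc (1.69)

copper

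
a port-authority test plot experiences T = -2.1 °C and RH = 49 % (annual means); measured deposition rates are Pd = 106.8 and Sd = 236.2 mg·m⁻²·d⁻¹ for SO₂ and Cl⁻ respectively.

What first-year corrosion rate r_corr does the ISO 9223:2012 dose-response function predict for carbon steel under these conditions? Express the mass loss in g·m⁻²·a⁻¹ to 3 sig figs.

carbon steel: f(T) = +0.150·(T−10) [T≤10 °C] = -1.8150
  Pd branch = 1.77·Pd^0.52·e^(0.02·RH+f) = 8.714 μm/a
  Cl⁻ term: 0.102·236.2^0.62·exp(0.033·49+0.04·-2.1) = 13.99
  r_corr = 8.714 + 13.99 = 22.7 μm/a
Convert to mass loss: 22.7 μm/a × 7.85 g/cm³ = 178.2 g·m⁻²·a⁻¹

r_corr = 178 g·m⁻²·a⁻¹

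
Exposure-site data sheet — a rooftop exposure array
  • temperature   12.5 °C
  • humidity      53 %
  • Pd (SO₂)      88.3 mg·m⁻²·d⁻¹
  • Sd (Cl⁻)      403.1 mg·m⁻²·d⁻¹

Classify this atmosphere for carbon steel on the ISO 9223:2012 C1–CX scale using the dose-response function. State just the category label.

carbon steel: f(T) = -0.054·(T−10) [T>10 °C] = -0.1350
  SO₂ term: 1.77·88.3^0.52·exp(0.02·53-0.1350) = 45.88
  Sd branch = 0.102·Sd^0.62·e^(0.033·RH+0.04·T) = 39.87 μm/a
  sum: 45.88 + 39.87 → r_corr = 85.75 μm/a
ISO 9223 Table 2 (carbon steel): 80 < 85.8 ≤ 200 μm/a ⇒ C5

C5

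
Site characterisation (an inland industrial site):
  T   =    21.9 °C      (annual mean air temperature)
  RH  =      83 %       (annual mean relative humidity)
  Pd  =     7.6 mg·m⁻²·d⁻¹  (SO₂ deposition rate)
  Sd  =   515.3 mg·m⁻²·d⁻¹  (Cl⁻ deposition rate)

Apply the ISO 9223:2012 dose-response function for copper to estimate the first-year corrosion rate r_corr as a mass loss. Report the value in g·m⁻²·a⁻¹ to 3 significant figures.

r_corr = 32.9 g·m⁻²·a⁻¹

copper: f(T) = -0.080·(T−10) [T>10 °C] = -0.9520
  sulphur-dioxide contribution → 0.4641 μm/a
  chloride contribution → 3.211 μm/a
  total first-year rate 3.675 μm/a
Convert to mass loss: 3.675 μm/a × 8.96 g/cm³ = 32.93 g·m⁻²·a⁻¹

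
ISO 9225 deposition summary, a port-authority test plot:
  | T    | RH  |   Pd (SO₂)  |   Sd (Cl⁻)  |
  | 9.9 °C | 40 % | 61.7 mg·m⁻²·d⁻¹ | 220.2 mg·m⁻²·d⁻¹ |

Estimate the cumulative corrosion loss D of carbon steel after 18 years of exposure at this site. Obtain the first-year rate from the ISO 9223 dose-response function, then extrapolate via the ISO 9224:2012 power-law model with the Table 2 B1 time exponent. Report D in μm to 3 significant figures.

carbon steel: T≤10 °C ⇒ hinge +0.150·(9.9−10) = -0.0150
  sulphur-dioxide contribution → 33.1 μm/a
  chloride contribution → 16.08 μm/a
  total first-year rate 49.19 μm/a
Power-law: D(18) = r_corr · 18^0.523
  D(18) = 49.19 × 18^0.523 = 49.19 × 4.534 = 223 μm

D(18) = 223 μm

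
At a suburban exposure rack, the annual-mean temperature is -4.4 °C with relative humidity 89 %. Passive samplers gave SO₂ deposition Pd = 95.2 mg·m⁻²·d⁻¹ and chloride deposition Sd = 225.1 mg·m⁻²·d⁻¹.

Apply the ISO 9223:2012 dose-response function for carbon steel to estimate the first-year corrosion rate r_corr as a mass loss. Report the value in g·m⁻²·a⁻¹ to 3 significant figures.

r_corr = 465 g·m⁻²·a⁻¹

carbon steel: temperature factor f = +0.150·(-14.4) = -2.1600
  sulphur-dioxide contribution → 12.94 μm/a
  chloride contribution → 46.36 μm/a
  ⇒ r_corr(carbon steel) = 59.3 μm/a
Convert to mass loss: 59.3 μm/a × 7.85 g/cm³ = 465.5 g·m⁻²·a⁻¹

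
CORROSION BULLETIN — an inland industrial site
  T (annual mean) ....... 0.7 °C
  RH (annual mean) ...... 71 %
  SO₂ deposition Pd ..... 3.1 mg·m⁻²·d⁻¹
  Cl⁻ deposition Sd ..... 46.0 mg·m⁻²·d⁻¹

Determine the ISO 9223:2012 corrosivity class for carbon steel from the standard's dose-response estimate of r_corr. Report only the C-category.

carbon steel: temperature factor f = +0.150·(-9.3) = -1.3950
  sulphur-dioxide contribution → 3.268 μm/a
  chloride contribution → 11.73 μm/a
  total first-year rate 15 μm/a
15 μm/a falls in (1.3, 25] for carbon steel → category C2

C2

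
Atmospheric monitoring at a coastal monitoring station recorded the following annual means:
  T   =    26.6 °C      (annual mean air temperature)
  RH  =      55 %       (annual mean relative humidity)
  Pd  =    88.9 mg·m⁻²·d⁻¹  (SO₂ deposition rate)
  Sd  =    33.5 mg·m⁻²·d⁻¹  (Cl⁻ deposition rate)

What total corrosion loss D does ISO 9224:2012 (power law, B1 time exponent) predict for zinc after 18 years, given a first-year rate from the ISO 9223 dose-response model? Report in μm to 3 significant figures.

D(18) = 24.0 μm

zinc: temperature factor f = -0.071·(16.6) = -1.1786
  sulphur-dioxide contribution → 0.3589 μm/a
  chloride contribution → 1.929 μm/a
  total first-year rate 2.288 μm/a
Long-term exponent b (ISO 9224 Table 2, B1) = 0.813
  D(18) = 2.288 × 18^0.813 = 2.288 × 10.48 = 23.99 μm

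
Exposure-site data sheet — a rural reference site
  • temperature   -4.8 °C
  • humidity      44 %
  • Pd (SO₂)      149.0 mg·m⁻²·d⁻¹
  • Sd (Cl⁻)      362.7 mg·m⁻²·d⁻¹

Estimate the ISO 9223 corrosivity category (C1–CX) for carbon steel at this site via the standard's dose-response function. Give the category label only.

carbon steel: f(T) = +0.150·(T−10) [T≤10 °C] = -2.2200
  SO₂ term: 1.77·149.0^0.52·exp(0.02·44-2.2200) = 6.253
  Sd branch = 0.102·Sd^0.62·e^(0.033·RH+0.04·T) = 13.89 μm/a
  r_corr = 6.253 + 13.89 = 20.14 μm/a
Category bounds: 1.3…25 μm/a bracket r_corr ⇒ C2

C2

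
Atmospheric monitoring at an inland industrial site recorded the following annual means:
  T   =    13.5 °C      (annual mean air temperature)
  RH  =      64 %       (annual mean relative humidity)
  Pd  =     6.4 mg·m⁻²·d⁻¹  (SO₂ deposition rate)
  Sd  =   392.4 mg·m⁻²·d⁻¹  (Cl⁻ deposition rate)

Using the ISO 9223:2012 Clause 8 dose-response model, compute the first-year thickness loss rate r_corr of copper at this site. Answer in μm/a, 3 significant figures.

copper: T>10 °C ⇒ hinge -0.080·(13.5−10) = -0.2800
  Pd branch = 0.0053·Pd^0.26·e^(0.059·RH+f) = 0.2833 μm/a
  Sd branch = 0.01025·Sd^0.27·e^(0.036·RH+0.049·T) = 0.9975 μm/a
  sum: 0.2833 + 0.9975 → r_corr = 1.281 μm/a

r_corr = 1.28 μm/a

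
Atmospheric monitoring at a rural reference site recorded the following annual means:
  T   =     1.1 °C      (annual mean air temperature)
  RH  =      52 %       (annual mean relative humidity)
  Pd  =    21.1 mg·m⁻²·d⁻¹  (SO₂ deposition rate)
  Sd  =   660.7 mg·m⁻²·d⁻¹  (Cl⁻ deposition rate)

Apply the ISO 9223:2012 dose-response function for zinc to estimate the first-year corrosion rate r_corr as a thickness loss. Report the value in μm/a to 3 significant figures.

r_corr = 1.56 μm/a

zinc: T≤10 °C ⇒ hinge +0.038·(1.1−10) = -0.3382
  SO₂ term: 0.0129·21.1^0.44·exp(0.046·52-0.3382) = 0.3848
  Cl⁻ term: 0.0175·660.7^0.57·exp(0.008·52+0.085·1.1) = 1.18
  sum: 0.3848 + 1.18 → r_corr = 1.564 μm/a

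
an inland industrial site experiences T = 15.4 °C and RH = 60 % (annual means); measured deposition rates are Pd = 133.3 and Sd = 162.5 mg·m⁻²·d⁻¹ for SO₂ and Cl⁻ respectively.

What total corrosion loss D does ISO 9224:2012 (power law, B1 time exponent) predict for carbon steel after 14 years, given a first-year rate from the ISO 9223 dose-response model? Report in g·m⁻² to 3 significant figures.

carbon steel: T>10 °C ⇒ hinge -0.054·(15.4−10) = -0.2916
  Pd branch = 1.77·Pd^0.52·e^(0.02·RH+f) = 55.9 μm/a
  Cl⁻ term: 0.102·162.5^0.62·exp(0.033·60+0.04·15.4) = 32.12
  r_corr = 55.9 + 32.12 = 88.02 μm/a
Long-term exponent b (ISO 9224 Table 2, B1) = 0.523
  D(14) = 88.02 × 14^0.523 = 88.02 × 3.976 = 349.9 μm
  Mass loss = 349.9 μm × 7.85 g/cm³ = 2747 g·m⁻²

D(14) = 2.75e+03 g·m⁻²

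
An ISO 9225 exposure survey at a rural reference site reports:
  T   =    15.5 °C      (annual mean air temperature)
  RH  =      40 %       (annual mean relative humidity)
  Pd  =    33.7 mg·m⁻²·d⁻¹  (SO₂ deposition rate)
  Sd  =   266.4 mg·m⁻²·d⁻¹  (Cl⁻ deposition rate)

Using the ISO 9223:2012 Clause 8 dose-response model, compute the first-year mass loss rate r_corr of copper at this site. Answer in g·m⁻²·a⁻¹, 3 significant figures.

r_corr = 4.55 g·m⁻²·a⁻¹

copper: temperature factor f = -0.080·(5.5) = -0.4400
  Pd branch = 0.0053·Pd^0.26·e^(0.059·RH+f) = 0.09022 μm/a
  Sd branch = 0.01025·Sd^0.27·e^(0.036·RH+0.049·T) = 0.4177 μm/a
  r_corr = 0.09022 + 0.4177 = 0.5079 μm/a
Convert to mass loss: 0.5079 μm/a × 8.96 g/cm³ = 4.551 g·m⁻²·a⁻¹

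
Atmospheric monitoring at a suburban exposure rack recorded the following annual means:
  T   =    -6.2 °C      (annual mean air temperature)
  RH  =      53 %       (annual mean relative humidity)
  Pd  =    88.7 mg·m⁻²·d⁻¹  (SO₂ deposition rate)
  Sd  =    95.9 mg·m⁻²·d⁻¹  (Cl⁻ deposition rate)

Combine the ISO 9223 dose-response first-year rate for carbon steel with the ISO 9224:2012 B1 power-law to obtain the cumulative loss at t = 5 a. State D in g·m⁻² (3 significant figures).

D(5) = 226 g·m⁻²

carbon steel: T≤10 °C ⇒ hinge +0.150·(-6.2−10) = -2.4300
  SO₂ term: 1.77·88.7^0.52·exp(0.02·53-2.4300) = 4.634
  Cl⁻ term: 0.102·95.9^0.62·exp(0.033·53+0.04·-6.2) = 7.748
  sum: 4.634 + 7.748 → r_corr = 12.38 μm/a
Long-term exponent b (ISO 9224 Table 2, B1) = 0.523
  D(5) = 12.38 × 5^0.523 = 12.38 × 2.32 = 28.73 μm
  Mass loss = 28.73 μm × 7.85 g/cm³ = 225.5 g·m⁻²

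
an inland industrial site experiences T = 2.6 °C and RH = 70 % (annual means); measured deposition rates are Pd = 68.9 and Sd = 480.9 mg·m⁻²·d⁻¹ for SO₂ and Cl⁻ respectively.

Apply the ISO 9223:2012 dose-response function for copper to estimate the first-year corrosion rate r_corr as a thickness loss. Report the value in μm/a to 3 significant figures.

copper: temperature factor f = +0.126·(-7.4) = -0.9324
  sulphur-dioxide contribution → 0.3899 μm/a
  chloride contribution → 0.7667 μm/a
  ⇒ r_corr(copper) = 1.157 μm/a

r_corr = 1.16 μm/a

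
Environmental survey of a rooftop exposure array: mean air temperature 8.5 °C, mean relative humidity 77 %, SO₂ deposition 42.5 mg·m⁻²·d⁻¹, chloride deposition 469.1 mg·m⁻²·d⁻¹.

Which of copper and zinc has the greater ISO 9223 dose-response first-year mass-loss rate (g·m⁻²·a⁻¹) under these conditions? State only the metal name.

copper: temperature factor f = +0.126·(-1.5) = -0.1890
  Pd branch = 0.0053·Pd^0.26·e^(0.059·RH+f) = 1.093 μm/a
  Sd branch = 0.01025·Sd^0.27·e^(0.036·RH+0.049·T) = 1.308 μm/a
  r_corr = 1.093 + 1.308 = 2.401 μm/a
  mass loss = 2.401 μm/a × 8.96 g/cm³ = 21.51 g·m⁻²·a⁻¹
zinc: T≤10 °C ⇒ hinge +0.038·(8.5−10) = -0.0570
  SO₂ term: 0.0129·42.5^0.44·exp(0.046·77-0.0570) = 2.191
  Sd branch = 0.0175·Sd^0.57·e^(0.008·RH+0.085·T) = 2.223 μm/a
  r_corr = 2.191 + 2.223 = 4.414 μm/a
  mass loss = 4.414 μm/a × 7.14 g/cm³ = 31.52 g·m⁻²·a⁻¹
Ordering by g·m⁻²·a⁻¹: zinc (31.5) > copper (21.5)

zinc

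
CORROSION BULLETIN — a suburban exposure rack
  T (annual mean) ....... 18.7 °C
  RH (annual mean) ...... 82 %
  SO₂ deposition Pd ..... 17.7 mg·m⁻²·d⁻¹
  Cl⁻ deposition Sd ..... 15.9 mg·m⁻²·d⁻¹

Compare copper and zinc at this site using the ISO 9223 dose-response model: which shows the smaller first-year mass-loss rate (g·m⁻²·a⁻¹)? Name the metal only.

copper: T>10 °C ⇒ hinge -0.080·(18.7−10) = -0.6960
  Pd branch = 0.0053·Pd^0.26·e^(0.059·RH+f) = 0.704 μm/a
  Cl⁻ term: 0.01025·15.9^0.27·exp(0.036·82+0.049·18.7) = 1.035
  sum: 0.704 + 1.035 → r_corr = 1.739 μm/a
  mass loss = 1.739 μm/a × 8.96 g/cm³ = 15.58 g·m⁻²·a⁻¹
zinc: f(T) = -0.071·(T−10) [T>10 °C] = -0.6177
  SO₂ term: 0.0129·17.7^0.44·exp(0.046·82-0.6177) = 1.071
  Cl⁻ term: 0.0175·15.9^0.57·exp(0.008·82+0.085·18.7) = 0.7999
  r_corr = 1.071 + 0.7999 = 1.87 μm/a
  mass loss = 1.87 μm/a × 7.14 g/cm³ = 13.35 g·m⁻²·a⁻¹
Ordering by g·m⁻²·a⁻¹: copper (15.6) > zinc (13.4)

zinc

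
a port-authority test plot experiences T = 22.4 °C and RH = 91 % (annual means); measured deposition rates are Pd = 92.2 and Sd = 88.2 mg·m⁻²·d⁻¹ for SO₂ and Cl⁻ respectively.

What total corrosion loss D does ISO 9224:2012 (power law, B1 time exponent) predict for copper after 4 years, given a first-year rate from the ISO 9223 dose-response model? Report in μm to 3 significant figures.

copper: temperature factor f = -0.080·(12.4) = -0.9920
  sulphur-dioxide contribution → 1.368 μm/a
  chloride contribution → 2.725 μm/a
  ⇒ r_corr(copper) = 4.093 μm/a
Long-term exponent b (ISO 9224 Table 2, B1) = 0.667
  D(4) = 4.093 × 4^0.667 = 4.093 × 2.521 = 10.32 μm

D(4) = 10.3 μm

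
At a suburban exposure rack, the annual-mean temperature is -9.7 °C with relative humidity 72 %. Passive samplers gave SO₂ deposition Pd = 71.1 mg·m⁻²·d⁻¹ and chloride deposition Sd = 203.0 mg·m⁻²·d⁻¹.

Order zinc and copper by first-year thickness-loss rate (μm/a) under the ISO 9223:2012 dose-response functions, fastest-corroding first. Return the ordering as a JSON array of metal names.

["zinc", "copper"]

zinc: T≤10 °C ⇒ hinge +0.038·(-9.7−10) = -0.7486
  sulphur-dioxide contribution → 1.093 μm/a
  chloride contribution → 0.2821 μm/a
  ⇒ r_corr(zinc) = 1.375 μm/a
copper: f(T) = +0.126·(T−10) [T≤10 °C] = -2.4822
  sulphur-dioxide contribution → 0.09389 μm/a
  chloride contribution → 0.3573 μm/a
  ⇒ r_corr(copper) = 0.4512 μm/a
Ordering by μm/a: zinc (1.38) > copper (0.451)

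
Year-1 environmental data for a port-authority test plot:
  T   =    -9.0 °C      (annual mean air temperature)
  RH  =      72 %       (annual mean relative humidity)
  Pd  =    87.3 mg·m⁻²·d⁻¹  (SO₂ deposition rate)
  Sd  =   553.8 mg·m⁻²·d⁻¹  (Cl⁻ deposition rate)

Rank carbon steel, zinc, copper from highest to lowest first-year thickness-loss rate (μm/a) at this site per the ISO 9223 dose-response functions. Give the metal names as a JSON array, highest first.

["carbon steel", "zinc", "copper"]

carbon steel: T≤10 °C ⇒ hinge +0.150·(-9.0−10) = -2.8500
  sulphur-dioxide contribution → 4.415 μm/a
  chloride contribution → 38.46 μm/a
  total first-year rate 42.88 μm/a
zinc: f(T) = +0.038·(T−10) [T≤10 °C] = -0.7220
  sulphur-dioxide contribution → 1.229 μm/a
  chloride contribution → 0.5305 μm/a
  ⇒ r_corr(zinc) = 1.759 μm/a
copper: f(T) = +0.126·(T−10) [T≤10 °C] = -2.3940
  sulphur-dioxide contribution → 0.1082 μm/a
  chloride contribution → 0.4848 μm/a
  ⇒ r_corr(copper) = 0.593 μm/a
Ordering by μm/a: carbon steel (42.9) > zinc (1.76) > copper (0.593)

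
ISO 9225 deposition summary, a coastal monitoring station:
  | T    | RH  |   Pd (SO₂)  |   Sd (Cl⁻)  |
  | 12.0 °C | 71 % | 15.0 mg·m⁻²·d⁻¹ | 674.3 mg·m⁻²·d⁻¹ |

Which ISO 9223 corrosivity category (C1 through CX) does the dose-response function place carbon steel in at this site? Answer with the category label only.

carbon steel: f(T) = -0.054·(T−10) [T>10 °C] = -0.1080
  Pd branch = 1.77·Pd^0.52·e^(0.02·RH+f) = 26.87 μm/a
  Sd branch = 0.102·Sd^0.62·e^(0.033·RH+0.04·T) = 97.39 μm/a
  sum: 26.87 + 97.39 → r_corr = 124.3 μm/a
ISO 9223 Table 2 (carbon steel): 80 < 124 ≤ 200 μm/a ⇒ C5

C5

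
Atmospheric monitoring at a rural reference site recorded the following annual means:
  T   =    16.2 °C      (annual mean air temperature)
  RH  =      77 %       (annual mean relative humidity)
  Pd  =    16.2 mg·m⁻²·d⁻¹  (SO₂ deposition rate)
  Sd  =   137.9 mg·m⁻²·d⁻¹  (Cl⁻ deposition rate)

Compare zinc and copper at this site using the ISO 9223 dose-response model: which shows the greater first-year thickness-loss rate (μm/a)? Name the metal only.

zinc

zinc: f(T) = -0.071·(T−10) [T>10 °C] = -0.4402
  sulphur-dioxide contribution → 0.9769 μm/a
  chloride contribution → 2.129 μm/a
  total first-year rate 3.106 μm/a
copper: T>10 °C ⇒ hinge -0.080·(16.2−10) = -0.4960
  sulphur-dioxide contribution → 0.6257 μm/a
  chloride contribution → 1.371 μm/a
  ⇒ r_corr(copper) = 1.997 μm/a
Ordering by μm/a: zinc (3.11) > copper (2)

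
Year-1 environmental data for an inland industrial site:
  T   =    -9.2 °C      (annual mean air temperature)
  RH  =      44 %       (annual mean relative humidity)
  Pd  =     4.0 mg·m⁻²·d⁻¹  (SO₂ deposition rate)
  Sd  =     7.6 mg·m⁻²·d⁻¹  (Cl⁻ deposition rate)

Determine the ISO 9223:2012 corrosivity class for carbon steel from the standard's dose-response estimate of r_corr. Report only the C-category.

C2

carbon steel: f(T) = +0.150·(T−10) [T≤10 °C] = -2.8800
  Pd branch = 1.77·Pd^0.52·e^(0.02·RH+f) = 0.4926 μm/a
  Sd branch = 0.102·Sd^0.62·e^(0.033·RH+0.04·T) = 1.06 μm/a
  sum: 0.4926 + 1.06 → r_corr = 1.553 μm/a
ISO 9223 Table 2 (carbon steel): 1.3 < 1.55 ≤ 25 μm/a ⇒ C2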